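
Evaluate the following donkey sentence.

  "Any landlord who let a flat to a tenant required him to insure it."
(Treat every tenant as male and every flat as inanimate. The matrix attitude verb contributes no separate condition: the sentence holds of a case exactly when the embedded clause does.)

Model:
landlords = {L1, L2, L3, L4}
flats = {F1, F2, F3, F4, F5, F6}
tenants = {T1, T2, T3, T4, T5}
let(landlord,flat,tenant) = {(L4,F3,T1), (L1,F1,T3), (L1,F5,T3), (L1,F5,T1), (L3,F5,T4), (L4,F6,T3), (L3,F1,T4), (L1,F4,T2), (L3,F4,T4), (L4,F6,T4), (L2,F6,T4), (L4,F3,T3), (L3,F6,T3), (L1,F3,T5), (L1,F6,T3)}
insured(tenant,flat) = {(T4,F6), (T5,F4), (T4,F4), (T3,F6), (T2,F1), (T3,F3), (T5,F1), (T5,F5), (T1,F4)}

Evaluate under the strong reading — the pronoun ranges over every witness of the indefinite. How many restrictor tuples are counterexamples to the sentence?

"him" takes "a tenant" as antecedent and "it" takes "a flat"; both are donkey pronouns co-varying with the restrictor.
Strong reading: for every (l,f,t) with let(l,f,t), insured(t,f).
Restrictor triples: (L1,F1,T3)→insured(T3,F1) ✗  (L1,F3,T5)→insured(T5,F3) ✗  (L1,F4,T2)→insured(T2,F4) ✗  (L1,F5,T1)→insured(T1,F5) ✗  (L1,F5,T3)→insured(T3,F5) ✗  (L1,F6,T3)→insured(T3,F6) ✓  (L2,F6,T4)→insured(T4,F6) ✓  (L3,F1,T4)→insured(T4,F1) ✗  (L3,F4,T4)→insured(T4,F4) ✓  (L3,F5,T4)→insured(T4,F5) ✗  (L3,F6,T3)→insured(T3,F6) ✓  (L4,F3,T1)→insured(T1,F3) ✗  (L4,F3,T3)→insured(T3,F3) ✓  (L4,F6,T3)→insured(T3,F6) ✓  (L4,F6,T4)→insured(T4,F6) ✓
Counterexamples (restrictor triples failing the scope): 8.

8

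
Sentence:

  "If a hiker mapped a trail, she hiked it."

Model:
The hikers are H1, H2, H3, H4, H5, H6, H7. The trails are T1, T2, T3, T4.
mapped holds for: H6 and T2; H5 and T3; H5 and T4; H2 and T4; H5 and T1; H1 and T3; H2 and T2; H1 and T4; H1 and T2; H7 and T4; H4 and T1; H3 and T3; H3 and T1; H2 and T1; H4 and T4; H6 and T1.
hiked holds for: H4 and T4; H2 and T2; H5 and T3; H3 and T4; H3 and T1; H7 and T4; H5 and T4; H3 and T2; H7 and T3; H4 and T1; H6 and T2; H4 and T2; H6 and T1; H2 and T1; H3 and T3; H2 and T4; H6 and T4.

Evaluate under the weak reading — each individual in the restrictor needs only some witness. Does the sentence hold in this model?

False

"it" takes "a trail" as antecedent — a donkey pronoun bound across the clause boundary.
Weak reading: every hiker h with some mapped-trail has at least one mapped-trail t such that hiked(h,t).
Per hiker: H1:✗  H2:✓  H3:✓  H4:✓  H5:✓  H6:✓  H7:✓
H1 has no witness among its mapped-trails.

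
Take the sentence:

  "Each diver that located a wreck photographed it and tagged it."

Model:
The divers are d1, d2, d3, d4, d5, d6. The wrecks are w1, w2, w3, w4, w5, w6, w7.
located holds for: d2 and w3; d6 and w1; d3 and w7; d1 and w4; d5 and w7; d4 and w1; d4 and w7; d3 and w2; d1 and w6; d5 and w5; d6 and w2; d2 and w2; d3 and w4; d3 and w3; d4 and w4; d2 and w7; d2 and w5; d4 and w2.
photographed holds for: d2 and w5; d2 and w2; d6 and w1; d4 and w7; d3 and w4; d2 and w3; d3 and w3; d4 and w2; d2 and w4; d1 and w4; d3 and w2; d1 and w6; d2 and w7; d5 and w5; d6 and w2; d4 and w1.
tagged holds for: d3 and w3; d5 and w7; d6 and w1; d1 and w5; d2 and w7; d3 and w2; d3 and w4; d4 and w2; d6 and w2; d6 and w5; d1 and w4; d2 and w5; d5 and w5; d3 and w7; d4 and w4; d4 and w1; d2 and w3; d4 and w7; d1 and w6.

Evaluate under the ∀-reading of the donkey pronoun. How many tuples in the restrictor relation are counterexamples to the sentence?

"it" takes "a wreck" as antecedent — a donkey pronoun bound across the clause boundary.
Strong reading: for every (d,w) with located(d,w), photographed(d,w) ∧ tagged(d,w).
Restrictor pairs: (d1,w4) ✓  (d1,w6) ✓  (d2,w2) ✗  (d2,w3) ✓  (d2,w5) ✓  (d2,w7) ✓  (d3,w2) ✓  (d3,w3) ✓  (d3,w4) ✓  (d3,w7) ✗  (d4,w1) ✓  (d4,w2) ✓  (d4,w4) ✗  (d4,w7) ✓  (d5,w5) ✓  (d5,w7) ✗  (d6,w1) ✓  (d6,w2) ✓
Counterexamples (restrictor pairs failing the scope): 4.

4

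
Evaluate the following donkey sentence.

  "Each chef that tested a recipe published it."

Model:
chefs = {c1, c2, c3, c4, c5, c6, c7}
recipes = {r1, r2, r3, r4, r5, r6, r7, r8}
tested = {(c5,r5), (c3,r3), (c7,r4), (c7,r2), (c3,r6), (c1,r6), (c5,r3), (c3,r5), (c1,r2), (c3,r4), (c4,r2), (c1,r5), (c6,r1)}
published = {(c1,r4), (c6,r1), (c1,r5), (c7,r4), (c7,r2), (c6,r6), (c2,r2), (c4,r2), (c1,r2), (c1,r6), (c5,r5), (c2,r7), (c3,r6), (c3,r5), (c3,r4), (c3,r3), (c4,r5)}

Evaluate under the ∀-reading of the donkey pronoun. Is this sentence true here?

False

"it" takes "a recipe" as antecedent — a donkey pronoun bound across the clause boundary.
Strong reading: for every (c,r) with tested(c,r), published(c,r).
Restrictor pairs: (c1,r2) ✓  (c1,r5) ✓  (c1,r6) ✓  (c3,r3) ✓  (c3,r4) ✓  (c3,r5) ✓  (c3,r6) ✓  (c4,r2) ✓  (c5,r3) ✗  (c5,r5) ✓  (c6,r1) ✓  (c7,r2) ✓  (c7,r4) ✓
Counterexample: (c5,r3) is in tested but fails the scope.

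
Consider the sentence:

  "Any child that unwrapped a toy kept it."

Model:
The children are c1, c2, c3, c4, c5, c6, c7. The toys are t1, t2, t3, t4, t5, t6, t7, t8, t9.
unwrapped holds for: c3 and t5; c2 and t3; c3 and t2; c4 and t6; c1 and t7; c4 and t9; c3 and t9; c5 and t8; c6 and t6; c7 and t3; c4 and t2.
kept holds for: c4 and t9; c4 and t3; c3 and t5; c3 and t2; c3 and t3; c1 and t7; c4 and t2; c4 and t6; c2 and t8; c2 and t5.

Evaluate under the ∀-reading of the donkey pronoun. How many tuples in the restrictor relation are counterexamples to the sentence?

"it" takes "a toy" as antecedent — a donkey pronoun bound across the clause boundary.
Strong reading: for every (c,t) with unwrapped(c,t), kept(c,t).
Restrictor pairs: (c1,t7) ✓  (c2,t3) ✗  (c3,t2) ✓  (c3,t5) ✓  (c3,t9) ✗  (c4,t2) ✓  (c4,t6) ✓  (c4,t9) ✓  (c5,t8) ✗  (c6,t6) ✗  (c7,t3) ✗
Counterexamples (restrictor pairs failing the scope): 5.

5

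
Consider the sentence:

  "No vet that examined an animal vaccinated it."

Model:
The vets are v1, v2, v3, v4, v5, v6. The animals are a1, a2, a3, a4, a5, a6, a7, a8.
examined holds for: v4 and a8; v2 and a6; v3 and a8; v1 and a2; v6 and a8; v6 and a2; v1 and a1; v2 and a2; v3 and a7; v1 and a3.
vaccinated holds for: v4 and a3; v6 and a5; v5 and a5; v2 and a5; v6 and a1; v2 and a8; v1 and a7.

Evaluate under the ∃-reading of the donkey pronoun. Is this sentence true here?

"it" takes "an animal" as antecedent — a donkey pronoun bound across the clause boundary.
Truth condition: for no (v,a) with examined(v,a) does vaccinated(v,a) hold.
Restrictor pairs — does the scope hold? (v1,a1):fails  (v1,a2):fails  (v1,a3):fails  (v2,a2):fails  (v2,a6):fails  (v3,a7):fails  (v3,a8):fails  (v4,a8):fails  (v6,a2):fails  (v6,a8):fails
Scope holds for no restrictor pair, so the sentence is true.

True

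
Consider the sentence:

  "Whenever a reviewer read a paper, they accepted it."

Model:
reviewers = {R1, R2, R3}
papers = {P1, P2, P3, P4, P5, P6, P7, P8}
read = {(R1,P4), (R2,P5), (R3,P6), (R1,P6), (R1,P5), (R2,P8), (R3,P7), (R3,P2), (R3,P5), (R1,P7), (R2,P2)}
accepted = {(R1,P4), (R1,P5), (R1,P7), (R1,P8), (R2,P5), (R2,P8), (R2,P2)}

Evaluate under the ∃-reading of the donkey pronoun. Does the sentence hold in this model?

"it" takes "a paper" as antecedent — a donkey pronoun bound across the clause boundary.
Weak reading: every reviewer r with some read-paper has at least one read-paper p such that accepted(r,p).
Per reviewer: R1:✓  R2:✓  R3:✗
R3 has no witness among its read-papers.

False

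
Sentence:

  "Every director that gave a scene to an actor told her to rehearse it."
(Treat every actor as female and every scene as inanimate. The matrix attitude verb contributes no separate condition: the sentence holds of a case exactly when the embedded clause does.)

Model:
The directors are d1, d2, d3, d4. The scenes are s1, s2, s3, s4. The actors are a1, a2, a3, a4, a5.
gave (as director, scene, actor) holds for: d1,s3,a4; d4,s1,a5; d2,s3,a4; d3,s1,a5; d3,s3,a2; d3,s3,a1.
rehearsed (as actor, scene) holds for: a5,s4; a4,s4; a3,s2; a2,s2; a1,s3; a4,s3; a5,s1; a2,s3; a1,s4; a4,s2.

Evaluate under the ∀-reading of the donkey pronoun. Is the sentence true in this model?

True

"her" takes "an actor" as antecedent and "it" takes "a scene"; both are donkey pronouns co-varying with the restrictor.
Strong reading: for every (d,s,a) with gave(d,s,a), rehearsed(a,s).
Restrictor triples: (d1,s3,a4)→rehearsed(a4,s3) ✓  (d2,s3,a4)→rehearsed(a4,s3) ✓  (d3,s1,a5)→rehearsed(a5,s1) ✓  (d3,s3,a1)→rehearsed(a1,s3) ✓  (d3,s3,a2)→rehearsed(a2,s3) ✓  (d4,s1,a5)→rehearsed(a5,s1) ✓
Every restrictor triple satisfies the scope.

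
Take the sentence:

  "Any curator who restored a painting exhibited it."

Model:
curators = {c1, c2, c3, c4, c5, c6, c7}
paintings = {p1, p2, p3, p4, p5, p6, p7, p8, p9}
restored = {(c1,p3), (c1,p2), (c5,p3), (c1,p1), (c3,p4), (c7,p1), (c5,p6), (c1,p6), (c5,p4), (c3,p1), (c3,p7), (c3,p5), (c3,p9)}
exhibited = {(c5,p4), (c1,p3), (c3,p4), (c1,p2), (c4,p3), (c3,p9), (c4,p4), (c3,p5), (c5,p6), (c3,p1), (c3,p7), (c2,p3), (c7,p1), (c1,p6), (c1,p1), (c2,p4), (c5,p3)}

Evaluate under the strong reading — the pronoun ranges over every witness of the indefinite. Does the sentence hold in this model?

True

"it" takes "a painting" as antecedent — a donkey pronoun bound across the clause boundary.
Strong reading: for every (c,p) with restored(c,p), exhibited(c,p).
Restrictor pairs: (c1,p1) ✓  (c1,p2) ✓  (c1,p3) ✓  (c1,p6) ✓  (c3,p1) ✓  (c3,p4) ✓  (c3,p5) ✓  (c3,p7) ✓  (c3,p9) ✓  (c5,p3) ✓  (c5,p4) ✓  (c5,p6) ✓  (c7,p1) ✓
Every restrictor pair satisfies the scope.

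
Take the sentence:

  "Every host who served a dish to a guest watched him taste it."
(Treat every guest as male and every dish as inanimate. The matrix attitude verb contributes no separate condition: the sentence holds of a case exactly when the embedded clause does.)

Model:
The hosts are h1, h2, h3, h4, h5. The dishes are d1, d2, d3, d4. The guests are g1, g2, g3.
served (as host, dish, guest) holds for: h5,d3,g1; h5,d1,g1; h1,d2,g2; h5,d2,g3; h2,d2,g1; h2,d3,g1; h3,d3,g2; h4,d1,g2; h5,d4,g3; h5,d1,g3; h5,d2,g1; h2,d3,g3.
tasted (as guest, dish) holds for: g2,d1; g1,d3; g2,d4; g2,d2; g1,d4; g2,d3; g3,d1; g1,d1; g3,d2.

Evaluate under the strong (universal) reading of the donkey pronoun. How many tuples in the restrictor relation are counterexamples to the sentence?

4

"him" takes "a guest" as antecedent and "it" takes "a dish"; both are donkey pronouns co-varying with the restrictor.
Strong reading: for every (h,d,g) with served(h,d,g), tasted(g,d).
Restrictor triples: (h1,d2,g2)→tasted(g2,d2) ✓  (h2,d2,g1)→tasted(g1,d2) ✗  (h2,d3,g1)→tasted(g1,d3) ✓  (h2,d3,g3)→tasted(g3,d3) ✗  (h3,d3,g2)→tasted(g2,d3) ✓  (h4,d1,g2)→tasted(g2,d1) ✓  (h5,d1,g1)→tasted(g1,d1) ✓  (h5,d1,g3)→tasted(g3,d1) ✓  (h5,d2,g1)→tasted(g1,d2) ✗  (h5,d2,g3)→tasted(g3,d2) ✓  (h5,d3,g1)→tasted(g1,d3) ✓  (h5,d4,g3)→tasted(g3,d4) ✗
Counterexamples (restrictor triples failing the scope): 4.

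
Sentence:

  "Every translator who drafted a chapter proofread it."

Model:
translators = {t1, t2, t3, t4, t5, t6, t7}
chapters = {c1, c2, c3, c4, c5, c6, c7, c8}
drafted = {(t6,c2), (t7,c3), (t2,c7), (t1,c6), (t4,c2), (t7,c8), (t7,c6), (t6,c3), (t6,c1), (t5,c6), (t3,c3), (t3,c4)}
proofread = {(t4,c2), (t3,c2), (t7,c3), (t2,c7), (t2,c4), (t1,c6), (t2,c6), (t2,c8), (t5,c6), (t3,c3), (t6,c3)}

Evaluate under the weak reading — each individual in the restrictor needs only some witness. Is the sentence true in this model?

True

"it" takes "a chapter" as antecedent — a donkey pronoun bound across the clause boundary.
Weak reading: every translator t with some drafted-chapter has at least one drafted-chapter c such that proofread(t,c).
Per translator: t1:✓  t2:✓  t3:✓  t4:✓  t5:✓  t6:✓  t7:✓
Every translator in the restrictor has a witness.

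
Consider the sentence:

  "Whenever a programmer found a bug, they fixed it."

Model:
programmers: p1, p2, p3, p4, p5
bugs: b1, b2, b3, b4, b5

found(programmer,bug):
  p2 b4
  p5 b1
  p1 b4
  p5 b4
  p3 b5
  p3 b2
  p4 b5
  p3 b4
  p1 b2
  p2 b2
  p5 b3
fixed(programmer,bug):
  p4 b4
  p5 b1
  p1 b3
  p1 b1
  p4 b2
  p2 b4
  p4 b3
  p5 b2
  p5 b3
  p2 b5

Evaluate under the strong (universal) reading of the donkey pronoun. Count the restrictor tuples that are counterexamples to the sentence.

"it" takes "a bug" as antecedent — a donkey pronoun bound across the clause boundary.
Strong reading: for every (p,b) with found(p,b), fixed(p,b).
Restrictor pairs: (p1,b2) ✗  (p1,b4) ✗  (p2,b2) ✗  (p2,b4) ✓  (p3,b2) ✗  (p3,b4) ✗  (p3,b5) ✗  (p4,b5) ✗  (p5,b1) ✓  (p5,b3) ✓  (p5,b4) ✗
Counterexamples (restrictor pairs failing the scope): 8.

8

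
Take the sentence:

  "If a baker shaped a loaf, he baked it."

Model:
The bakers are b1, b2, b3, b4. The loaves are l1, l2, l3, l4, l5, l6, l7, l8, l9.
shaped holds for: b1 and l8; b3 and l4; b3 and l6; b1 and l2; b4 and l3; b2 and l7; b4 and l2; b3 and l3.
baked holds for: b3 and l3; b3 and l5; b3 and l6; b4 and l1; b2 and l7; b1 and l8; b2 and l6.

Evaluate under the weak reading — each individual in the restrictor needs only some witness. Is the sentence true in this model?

False

"it" takes "a loaf" as antecedent — a donkey pronoun bound across the clause boundary.
Weak reading: every baker b with some shaped-loaf has at least one shaped-loaf l such that baked(b,l).
Per baker: b1:✓  b2:✓  b3:✓  b4:✗
b4 has no witness among its shaped-loaves.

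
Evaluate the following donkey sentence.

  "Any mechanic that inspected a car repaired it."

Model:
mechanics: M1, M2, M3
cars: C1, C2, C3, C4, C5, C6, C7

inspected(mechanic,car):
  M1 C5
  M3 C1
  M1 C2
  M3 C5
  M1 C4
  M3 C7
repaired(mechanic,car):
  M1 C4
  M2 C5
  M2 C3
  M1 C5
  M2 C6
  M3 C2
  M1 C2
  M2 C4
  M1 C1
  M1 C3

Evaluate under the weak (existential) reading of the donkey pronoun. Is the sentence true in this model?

"it" takes "a car" as antecedent — a donkey pronoun bound across the clause boundary.
Weak reading: every mechanic m with some inspected-car has at least one inspected-car c such that repaired(m,c).
Per mechanic: M1:✓  M3:✗
M3 has no witness among its inspected-cars.

False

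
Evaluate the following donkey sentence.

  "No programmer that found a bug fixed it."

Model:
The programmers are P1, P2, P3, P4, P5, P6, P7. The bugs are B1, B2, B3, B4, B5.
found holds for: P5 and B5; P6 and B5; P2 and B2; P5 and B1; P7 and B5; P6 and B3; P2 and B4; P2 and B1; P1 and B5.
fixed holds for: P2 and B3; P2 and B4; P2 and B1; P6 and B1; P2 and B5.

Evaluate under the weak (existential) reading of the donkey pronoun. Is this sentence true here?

False

"it" takes "a bug" as antecedent — a donkey pronoun bound across the clause boundary.
Truth condition: for no (p,b) with found(p,b) does fixed(p,b) hold.
Restrictor pairs — does the scope hold? (P1,B5):fails  (P2,B1):holds  (P2,B2):fails  (P2,B4):holds  (P5,B1):fails  (P5,B5):fails  (P6,B3):fails  (P6,B5):fails  (P7,B5):fails
Scope holds for 2 pair(s), so the sentence is false.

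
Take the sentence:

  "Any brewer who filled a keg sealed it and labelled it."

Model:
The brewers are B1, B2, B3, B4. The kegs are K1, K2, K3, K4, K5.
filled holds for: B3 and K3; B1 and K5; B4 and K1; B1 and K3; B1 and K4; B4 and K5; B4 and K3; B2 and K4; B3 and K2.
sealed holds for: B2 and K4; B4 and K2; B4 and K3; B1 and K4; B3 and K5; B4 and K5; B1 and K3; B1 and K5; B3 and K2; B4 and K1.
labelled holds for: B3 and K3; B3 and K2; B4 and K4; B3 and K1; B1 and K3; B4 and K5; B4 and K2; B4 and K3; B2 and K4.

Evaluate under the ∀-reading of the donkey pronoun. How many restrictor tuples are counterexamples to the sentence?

"it" takes "a keg" as antecedent — a donkey pronoun bound across the clause boundary.
Strong reading: for every (b,k) with filled(b,k), sealed(b,k) ∧ labelled(b,k).
Restrictor pairs: (B1,K3) ✓  (B1,K4) ✗  (B1,K5) ✗  (B2,K4) ✓  (B3,K2) ✓  (B3,K3) ✗  (B4,K1) ✗  (B4,K3) ✓  (B4,K5) ✓
Counterexamples (restrictor pairs failing the scope): 4.

4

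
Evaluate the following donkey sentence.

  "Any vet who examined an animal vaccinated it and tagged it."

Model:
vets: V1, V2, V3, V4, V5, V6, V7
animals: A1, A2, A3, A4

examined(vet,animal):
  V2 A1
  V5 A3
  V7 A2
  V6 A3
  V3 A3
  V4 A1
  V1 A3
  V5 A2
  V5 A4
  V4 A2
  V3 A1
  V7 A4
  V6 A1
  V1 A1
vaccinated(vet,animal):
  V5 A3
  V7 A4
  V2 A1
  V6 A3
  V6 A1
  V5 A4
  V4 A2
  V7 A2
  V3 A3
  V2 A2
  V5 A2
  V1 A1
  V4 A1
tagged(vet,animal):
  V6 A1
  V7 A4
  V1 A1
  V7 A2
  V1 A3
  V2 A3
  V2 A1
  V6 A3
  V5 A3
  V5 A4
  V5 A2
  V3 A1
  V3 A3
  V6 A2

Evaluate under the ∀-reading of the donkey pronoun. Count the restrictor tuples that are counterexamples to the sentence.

"it" takes "an animal" as antecedent — a donkey pronoun bound across the clause boundary.
Strong reading: for every (v,a) with examined(v,a), vaccinated(v,a) ∧ tagged(v,a).
Restrictor pairs: (V1,A1) ✓  (V1,A3) ✗  (V2,A1) ✓  (V3,A1) ✗  (V3,A3) ✓  (V4,A1) ✗  (V4,A2) ✗  (V5,A2) ✓  (V5,A3) ✓  (V5,A4) ✓  (V6,A1) ✓  (V6,A3) ✓  (V7,A2) ✓  (V7,A4) ✓
Counterexamples (restrictor pairs failing the scope): 4.

4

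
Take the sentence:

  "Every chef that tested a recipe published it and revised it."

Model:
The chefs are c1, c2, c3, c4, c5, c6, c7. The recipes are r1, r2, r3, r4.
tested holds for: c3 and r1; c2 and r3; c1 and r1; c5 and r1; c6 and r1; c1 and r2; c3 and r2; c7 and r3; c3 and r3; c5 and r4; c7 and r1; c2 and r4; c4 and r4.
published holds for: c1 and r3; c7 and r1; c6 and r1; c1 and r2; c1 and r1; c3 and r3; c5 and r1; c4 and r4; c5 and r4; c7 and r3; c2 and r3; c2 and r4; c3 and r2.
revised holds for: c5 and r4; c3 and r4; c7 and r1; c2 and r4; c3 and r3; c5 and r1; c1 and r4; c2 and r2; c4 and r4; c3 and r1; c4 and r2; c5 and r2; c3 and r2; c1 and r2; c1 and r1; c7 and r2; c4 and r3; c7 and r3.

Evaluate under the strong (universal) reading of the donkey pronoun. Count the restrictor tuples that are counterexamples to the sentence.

3

"it" takes "a recipe" as antecedent — a donkey pronoun bound across the clause boundary.
Strong reading: for every (c,r) with tested(c,r), published(c,r) ∧ revised(c,r).
Restrictor pairs: (c1,r1) ✓  (c1,r2) ✓  (c2,r3) ✗  (c2,r4) ✓  (c3,r1) ✗  (c3,r2) ✓  (c3,r3) ✓  (c4,r4) ✓  (c5,r1) ✓  (c5,r4) ✓  (c6,r1) ✗  (c7,r1) ✓  (c7,r3) ✓
Counterexamples (restrictor pairs failing the scope): 3.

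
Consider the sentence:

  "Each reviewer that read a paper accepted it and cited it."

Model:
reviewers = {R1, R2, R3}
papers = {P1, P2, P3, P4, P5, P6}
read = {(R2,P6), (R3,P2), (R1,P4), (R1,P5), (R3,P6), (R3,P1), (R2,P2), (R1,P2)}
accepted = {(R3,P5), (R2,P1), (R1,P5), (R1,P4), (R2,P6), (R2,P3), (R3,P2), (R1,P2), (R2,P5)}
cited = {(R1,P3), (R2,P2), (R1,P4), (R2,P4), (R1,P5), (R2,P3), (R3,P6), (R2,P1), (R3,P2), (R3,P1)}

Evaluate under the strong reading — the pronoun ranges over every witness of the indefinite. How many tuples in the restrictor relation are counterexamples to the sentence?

"it" takes "a paper" as antecedent — a donkey pronoun bound across the clause boundary.
Strong reading: for every (r,p) with read(r,p), accepted(r,p) ∧ cited(r,p).
Restrictor pairs: (R1,P2) ✗  (R1,P4) ✓  (R1,P5) ✓  (R2,P2) ✗  (R2,P6) ✗  (R3,P1) ✗  (R3,P2) ✓  (R3,P6) ✗
Counterexamples (restrictor pairs failing the scope): 5.

5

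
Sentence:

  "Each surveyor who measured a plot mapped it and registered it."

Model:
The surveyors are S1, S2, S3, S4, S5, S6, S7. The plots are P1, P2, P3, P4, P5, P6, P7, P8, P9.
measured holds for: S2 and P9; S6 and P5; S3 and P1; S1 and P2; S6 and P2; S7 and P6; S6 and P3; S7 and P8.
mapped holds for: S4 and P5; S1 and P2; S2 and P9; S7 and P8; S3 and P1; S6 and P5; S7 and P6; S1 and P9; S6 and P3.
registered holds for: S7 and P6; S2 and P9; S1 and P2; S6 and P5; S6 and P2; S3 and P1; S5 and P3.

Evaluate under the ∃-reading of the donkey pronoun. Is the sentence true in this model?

True

"it" takes "a plot" as antecedent — a donkey pronoun bound across the clause boundary.
Weak reading: every surveyor s with some measured-plot has at least one measured-plot p such that mapped(s,p) ∧ registered(s,p).
Per surveyor: S1:✓  S2:✓  S3:✓  S6:✓  S7:✓
Every surveyor in the restrictor has a witness.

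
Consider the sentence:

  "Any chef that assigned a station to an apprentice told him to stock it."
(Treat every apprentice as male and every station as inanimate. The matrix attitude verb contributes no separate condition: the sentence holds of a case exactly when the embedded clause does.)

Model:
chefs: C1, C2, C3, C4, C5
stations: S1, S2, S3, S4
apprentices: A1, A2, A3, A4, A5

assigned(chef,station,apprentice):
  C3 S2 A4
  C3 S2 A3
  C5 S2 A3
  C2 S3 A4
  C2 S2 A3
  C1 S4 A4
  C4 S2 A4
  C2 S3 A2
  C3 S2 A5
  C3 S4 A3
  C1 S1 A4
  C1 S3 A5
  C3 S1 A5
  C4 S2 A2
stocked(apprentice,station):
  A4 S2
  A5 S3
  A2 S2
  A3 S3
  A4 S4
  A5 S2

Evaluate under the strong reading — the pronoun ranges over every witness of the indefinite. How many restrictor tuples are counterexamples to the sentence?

8

"him" takes "an apprentice" as antecedent and "it" takes "a station"; both are donkey pronouns co-varying with the restrictor.
Strong reading: for every (c,s,a) with assigned(c,s,a), stocked(a,s).
Restrictor triples: (C1,S1,A4)→stocked(A4,S1) ✗  (C1,S3,A5)→stocked(A5,S3) ✓  (C1,S4,A4)→stocked(A4,S4) ✓  (C2,S2,A3)→stocked(A3,S2) ✗  (C2,S3,A2)→stocked(A2,S3) ✗  (C2,S3,A4)→stocked(A4,S3) ✗  (C3,S1,A5)→stocked(A5,S1) ✗  (C3,S2,A3)→stocked(A3,S2) ✗  (C3,S2,A4)→stocked(A4,S2) ✓  (C3,S2,A5)→stocked(A5,S2) ✓  (C3,S4,A3)→stocked(A3,S4) ✗  (C4,S2,A2)→stocked(A2,S2) ✓  (C4,S2,A4)→stocked(A4,S2) ✓  (C5,S2,A3)→stocked(A3,S2) ✗
Counterexamples (restrictor triples failing the scope): 8.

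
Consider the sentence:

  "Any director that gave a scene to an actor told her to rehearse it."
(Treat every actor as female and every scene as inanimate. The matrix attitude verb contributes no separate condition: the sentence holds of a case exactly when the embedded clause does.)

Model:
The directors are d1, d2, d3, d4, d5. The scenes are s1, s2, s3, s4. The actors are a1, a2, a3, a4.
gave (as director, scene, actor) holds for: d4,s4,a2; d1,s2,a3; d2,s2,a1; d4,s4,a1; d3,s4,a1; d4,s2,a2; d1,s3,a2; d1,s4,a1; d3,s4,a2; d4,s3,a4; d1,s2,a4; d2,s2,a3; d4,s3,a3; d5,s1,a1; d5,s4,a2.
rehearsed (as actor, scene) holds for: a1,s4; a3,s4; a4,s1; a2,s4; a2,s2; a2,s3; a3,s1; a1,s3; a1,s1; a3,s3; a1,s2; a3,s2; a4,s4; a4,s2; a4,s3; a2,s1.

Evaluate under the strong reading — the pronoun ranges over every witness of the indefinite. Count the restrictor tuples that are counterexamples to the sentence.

0

"her" takes "an actor" as antecedent and "it" takes "a scene"; both are donkey pronouns co-varying with the restrictor.
Strong reading: for every (d,s,a) with gave(d,s,a), rehearsed(a,s).
Restrictor triples: (d1,s2,a3)→rehearsed(a3,s2) ✓  (d1,s2,a4)→rehearsed(a4,s2) ✓  (d1,s3,a2)→rehearsed(a2,s3) ✓  (d1,s4,a1)→rehearsed(a1,s4) ✓  (d2,s2,a1)→rehearsed(a1,s2) ✓  (d2,s2,a3)→rehearsed(a3,s2) ✓  (d3,s4,a1)→rehearsed(a1,s4) ✓  (d3,s4,a2)→rehearsed(a2,s4) ✓  (d4,s2,a2)→rehearsed(a2,s2) ✓  (d4,s3,a3)→rehearsed(a3,s3) ✓  (d4,s3,a4)→rehearsed(a4,s3) ✓  (d4,s4,a1)→rehearsed(a1,s4) ✓  (d4,s4,a2)→rehearsed(a2,s4) ✓  (d5,s1,a1)→rehearsed(a1,s1) ✓  (d5,s4,a2)→rehearsed(a2,s4) ✓
Counterexamples (restrictor triples failing the scope): 0.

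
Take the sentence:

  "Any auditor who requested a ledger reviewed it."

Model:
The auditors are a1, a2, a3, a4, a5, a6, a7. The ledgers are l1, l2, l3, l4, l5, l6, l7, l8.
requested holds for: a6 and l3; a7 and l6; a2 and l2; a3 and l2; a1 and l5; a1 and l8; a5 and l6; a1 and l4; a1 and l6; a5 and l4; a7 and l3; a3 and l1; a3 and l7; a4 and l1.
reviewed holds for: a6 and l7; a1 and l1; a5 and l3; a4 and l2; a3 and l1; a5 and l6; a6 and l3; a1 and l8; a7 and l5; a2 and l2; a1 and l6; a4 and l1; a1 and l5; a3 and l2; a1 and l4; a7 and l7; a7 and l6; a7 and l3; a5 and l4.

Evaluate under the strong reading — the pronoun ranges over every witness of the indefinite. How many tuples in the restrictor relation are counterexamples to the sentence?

1

"it" takes "a ledger" as antecedent — a donkey pronoun bound across the clause boundary.
Strong reading: for every (a,l) with requested(a,l), reviewed(a,l).
Restrictor pairs: (a1,l4) ✓  (a1,l5) ✓  (a1,l6) ✓  (a1,l8) ✓  (a2,l2) ✓  (a3,l1) ✓  (a3,l2) ✓  (a3,l7) ✗  (a4,l1) ✓  (a5,l4) ✓  (a5,l6) ✓  (a6,l3) ✓  (a7,l3) ✓  (a7,l6) ✓
Counterexamples (restrictor pairs failing the scope): 1.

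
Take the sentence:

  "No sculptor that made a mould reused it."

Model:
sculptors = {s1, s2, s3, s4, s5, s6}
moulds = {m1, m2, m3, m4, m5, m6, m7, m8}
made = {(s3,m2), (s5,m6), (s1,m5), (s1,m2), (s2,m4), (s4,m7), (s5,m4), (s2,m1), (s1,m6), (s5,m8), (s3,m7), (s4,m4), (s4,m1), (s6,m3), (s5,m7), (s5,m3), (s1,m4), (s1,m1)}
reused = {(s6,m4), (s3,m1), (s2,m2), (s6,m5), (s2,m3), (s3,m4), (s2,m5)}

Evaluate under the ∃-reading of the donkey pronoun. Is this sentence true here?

"it" takes "a mould" as antecedent — a donkey pronoun bound across the clause boundary.
Truth condition: for no (s,m) with made(s,m) does reused(s,m) hold.
Restrictor pairs — does the scope hold? (s1,m1):fails  (s1,m2):fails  (s1,m4):fails  (s1,m5):fails  (s1,m6):fails  (s2,m1):fails  (s2,m4):fails  (s3,m2):fails  (s3,m7):fails  (s4,m1):fails  (s4,m4):fails  (s4,m7):fails  (s5,m3):fails  (s5,m4):fails  (s5,m6):fails  (s5,m7):fails  (s5,m8):fails  (s6,m3):fails
Scope holds for no restrictor pair, so the sentence is true.

True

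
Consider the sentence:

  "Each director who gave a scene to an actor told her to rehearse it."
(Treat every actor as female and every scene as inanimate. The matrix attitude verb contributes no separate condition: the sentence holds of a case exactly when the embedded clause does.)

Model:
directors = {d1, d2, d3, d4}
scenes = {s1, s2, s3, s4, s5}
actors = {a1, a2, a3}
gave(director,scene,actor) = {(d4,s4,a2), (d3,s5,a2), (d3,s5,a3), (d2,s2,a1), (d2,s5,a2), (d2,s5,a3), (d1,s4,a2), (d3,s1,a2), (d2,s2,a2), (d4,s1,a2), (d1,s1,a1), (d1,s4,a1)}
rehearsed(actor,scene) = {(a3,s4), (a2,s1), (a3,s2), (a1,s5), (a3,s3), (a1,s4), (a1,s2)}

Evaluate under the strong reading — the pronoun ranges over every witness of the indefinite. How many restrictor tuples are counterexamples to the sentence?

8

"her" takes "an actor" as antecedent and "it" takes "a scene"; both are donkey pronouns co-varying with the restrictor.
Strong reading: for every (d,s,a) with gave(d,s,a), rehearsed(a,s).
Restrictor triples: (d1,s1,a1)→rehearsed(a1,s1) ✗  (d1,s4,a1)→rehearsed(a1,s4) ✓  (d1,s4,a2)→rehearsed(a2,s4) ✗  (d2,s2,a1)→rehearsed(a1,s2) ✓  (d2,s2,a2)→rehearsed(a2,s2) ✗  (d2,s5,a2)→rehearsed(a2,s5) ✗  (d2,s5,a3)→rehearsed(a3,s5) ✗  (d3,s1,a2)→rehearsed(a2,s1) ✓  (d3,s5,a2)→rehearsed(a2,s5) ✗  (d3,s5,a3)→rehearsed(a3,s5) ✗  (d4,s1,a2)→rehearsed(a2,s1) ✓  (d4,s4,a2)→rehearsed(a2,s4) ✗
Counterexamples (restrictor triples failing the scope): 8.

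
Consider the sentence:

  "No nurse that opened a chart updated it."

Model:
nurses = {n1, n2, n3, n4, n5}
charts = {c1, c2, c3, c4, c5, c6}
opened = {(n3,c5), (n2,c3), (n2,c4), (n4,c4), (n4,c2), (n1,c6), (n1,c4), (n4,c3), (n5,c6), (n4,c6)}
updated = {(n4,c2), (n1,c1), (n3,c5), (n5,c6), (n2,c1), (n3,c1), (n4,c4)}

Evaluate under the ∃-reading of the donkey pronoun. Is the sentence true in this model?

"it" takes "a chart" as antecedent — a donkey pronoun bound across the clause boundary.
Truth condition: for no (n,c) with opened(n,c) does updated(n,c) hold.
Restrictor pairs — does the scope hold? (n1,c4):fails  (n1,c6):fails  (n2,c3):fails  (n2,c4):fails  (n3,c5):holds  (n4,c2):holds  (n4,c3):fails  (n4,c4):holds  (n4,c6):fails  (n5,c6):holds
Scope holds for 4 pair(s), so the sentence is false.

False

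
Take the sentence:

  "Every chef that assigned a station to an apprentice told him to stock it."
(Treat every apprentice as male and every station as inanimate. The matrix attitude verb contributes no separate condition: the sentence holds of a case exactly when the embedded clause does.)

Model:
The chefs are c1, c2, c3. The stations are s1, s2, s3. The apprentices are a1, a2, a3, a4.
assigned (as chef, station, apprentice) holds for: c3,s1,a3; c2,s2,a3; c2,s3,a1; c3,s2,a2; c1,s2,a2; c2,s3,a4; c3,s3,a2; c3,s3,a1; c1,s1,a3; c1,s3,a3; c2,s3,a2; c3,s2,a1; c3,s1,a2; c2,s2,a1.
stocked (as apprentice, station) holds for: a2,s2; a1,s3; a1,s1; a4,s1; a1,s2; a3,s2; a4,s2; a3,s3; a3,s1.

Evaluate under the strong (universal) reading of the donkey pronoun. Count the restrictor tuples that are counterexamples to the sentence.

"him" takes "an apprentice" as antecedent and "it" takes "a station"; both are donkey pronouns co-varying with the restrictor.
Strong reading: for every (c,s,a) with assigned(c,s,a), stocked(a,s).
Restrictor triples: (c1,s1,a3)→stocked(a3,s1) ✓  (c1,s2,a2)→stocked(a2,s2) ✓  (c1,s3,a3)→stocked(a3,s3) ✓  (c2,s2,a1)→stocked(a1,s2) ✓  (c2,s2,a3)→stocked(a3,s2) ✓  (c2,s3,a1)→stocked(a1,s3) ✓  (c2,s3,a2)→stocked(a2,s3) ✗  (c2,s3,a4)→stocked(a4,s3) ✗  (c3,s1,a2)→stocked(a2,s1) ✗  (c3,s1,a3)→stocked(a3,s1) ✓  (c3,s2,a1)→stocked(a1,s2) ✓  (c3,s2,a2)→stocked(a2,s2) ✓  (c3,s3,a1)→stocked(a1,s3) ✓  (c3,s3,a2)→stocked(a2,s3) ✗
Counterexamples (restrictor triples failing the scope): 4.

4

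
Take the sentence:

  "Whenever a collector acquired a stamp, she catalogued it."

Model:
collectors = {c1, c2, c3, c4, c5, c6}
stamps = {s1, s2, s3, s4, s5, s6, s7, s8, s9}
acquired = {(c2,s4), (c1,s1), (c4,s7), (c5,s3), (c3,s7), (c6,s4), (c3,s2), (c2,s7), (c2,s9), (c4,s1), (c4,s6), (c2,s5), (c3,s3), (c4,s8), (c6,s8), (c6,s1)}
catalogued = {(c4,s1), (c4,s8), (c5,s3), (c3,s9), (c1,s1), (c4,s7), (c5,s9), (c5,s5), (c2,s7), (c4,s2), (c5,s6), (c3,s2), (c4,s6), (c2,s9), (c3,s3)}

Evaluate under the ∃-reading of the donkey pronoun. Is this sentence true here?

False

"it" takes "a stamp" as antecedent — a donkey pronoun bound across the clause boundary.
Weak reading: every collector c with some acquired-stamp has at least one acquired-stamp s such that catalogued(c,s).
Per collector: c1:✓  c2:✓  c3:✓  c4:✓  c5:✓  c6:✗
c6 has no witness among its acquired-stamps.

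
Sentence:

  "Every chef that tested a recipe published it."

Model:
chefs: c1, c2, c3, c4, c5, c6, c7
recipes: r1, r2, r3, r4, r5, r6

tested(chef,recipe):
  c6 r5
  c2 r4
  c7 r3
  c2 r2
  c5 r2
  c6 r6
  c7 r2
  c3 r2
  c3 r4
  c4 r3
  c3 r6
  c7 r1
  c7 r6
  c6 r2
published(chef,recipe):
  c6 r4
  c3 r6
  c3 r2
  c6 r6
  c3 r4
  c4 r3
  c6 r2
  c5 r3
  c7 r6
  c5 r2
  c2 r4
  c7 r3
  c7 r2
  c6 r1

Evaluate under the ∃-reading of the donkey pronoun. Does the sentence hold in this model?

"it" takes "a recipe" as antecedent — a donkey pronoun bound across the clause boundary.
Weak reading: every chef c with some tested-recipe has at least one tested-recipe r such that published(c,r).
Per chef: c2:✓  c3:✓  c4:✓  c5:✓  c6:✓  c7:✓
Every chef in the restrictor has a witness.

True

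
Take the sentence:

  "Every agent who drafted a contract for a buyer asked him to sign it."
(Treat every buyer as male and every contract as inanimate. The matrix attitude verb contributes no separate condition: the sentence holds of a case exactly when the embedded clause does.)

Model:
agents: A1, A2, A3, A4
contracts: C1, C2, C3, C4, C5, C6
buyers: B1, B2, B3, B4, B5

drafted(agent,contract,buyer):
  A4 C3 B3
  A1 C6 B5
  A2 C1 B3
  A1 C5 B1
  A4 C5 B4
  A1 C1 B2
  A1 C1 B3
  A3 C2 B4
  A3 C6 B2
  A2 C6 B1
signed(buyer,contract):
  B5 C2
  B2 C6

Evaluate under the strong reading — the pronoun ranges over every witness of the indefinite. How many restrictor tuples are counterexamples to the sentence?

"him" takes "a buyer" as antecedent and "it" takes "a contract"; both are donkey pronouns co-varying with the restrictor.
Strong reading: for every (a,c,b) with drafted(a,c,b), signed(b,c).
Restrictor triples: (A1,C1,B2)→signed(B2,C1) ✗  (A1,C1,B3)→signed(B3,C1) ✗  (A1,C5,B1)→signed(B1,C5) ✗  (A1,C6,B5)→signed(B5,C6) ✗  (A2,C1,B3)→signed(B3,C1) ✗  (A2,C6,B1)→signed(B1,C6) ✗  (A3,C2,B4)→signed(B4,C2) ✗  (A3,C6,B2)→signed(B2,C6) ✓  (A4,C3,B3)→signed(B3,C3) ✗  (A4,C5,B4)→signed(B4,C5) ✗
Counterexamples (restrictor triples failing the scope): 9.

9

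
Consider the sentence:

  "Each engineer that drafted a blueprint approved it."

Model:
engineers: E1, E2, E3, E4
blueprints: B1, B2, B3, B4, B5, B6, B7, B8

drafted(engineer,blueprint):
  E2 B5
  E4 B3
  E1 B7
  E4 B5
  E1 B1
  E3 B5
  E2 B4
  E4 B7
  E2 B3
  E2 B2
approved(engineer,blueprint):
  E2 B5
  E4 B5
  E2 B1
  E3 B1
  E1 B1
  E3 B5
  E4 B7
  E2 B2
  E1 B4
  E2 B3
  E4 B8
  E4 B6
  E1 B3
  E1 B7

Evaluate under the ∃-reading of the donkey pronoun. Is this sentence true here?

True

"it" takes "a blueprint" as antecedent — a donkey pronoun bound across the clause boundary.
Weak reading: every engineer e with some drafted-blueprint has at least one drafted-blueprint b such that approved(e,b).
Per engineer: E1:✓  E2:✓  E3:✓  E4:✓
Every engineer in the restrictor has a witness.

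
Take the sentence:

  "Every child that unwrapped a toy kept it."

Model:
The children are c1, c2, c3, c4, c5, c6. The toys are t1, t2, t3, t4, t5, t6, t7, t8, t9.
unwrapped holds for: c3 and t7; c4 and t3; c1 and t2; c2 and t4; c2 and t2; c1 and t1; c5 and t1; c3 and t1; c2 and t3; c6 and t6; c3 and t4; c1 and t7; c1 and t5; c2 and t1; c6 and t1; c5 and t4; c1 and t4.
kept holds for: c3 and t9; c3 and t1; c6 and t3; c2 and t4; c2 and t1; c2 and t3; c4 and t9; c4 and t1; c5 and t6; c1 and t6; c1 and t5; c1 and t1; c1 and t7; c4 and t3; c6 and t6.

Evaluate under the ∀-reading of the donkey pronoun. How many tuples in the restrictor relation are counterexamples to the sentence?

8

"it" takes "a toy" as antecedent — a donkey pronoun bound across the clause boundary.
Strong reading: for every (c,t) with unwrapped(c,t), kept(c,t).
Restrictor pairs: (c1,t1) ✓  (c1,t2) ✗  (c1,t4) ✗  (c1,t5) ✓  (c1,t7) ✓  (c2,t1) ✓  (c2,t2) ✗  (c2,t3) ✓  (c2,t4) ✓  (c3,t1) ✓  (c3,t4) ✗  (c3,t7) ✗  (c4,t3) ✓  (c5,t1) ✗  (c5,t4) ✗  (c6,t1) ✗  (c6,t6) ✓
Counterexamples (restrictor pairs failing the scope): 8.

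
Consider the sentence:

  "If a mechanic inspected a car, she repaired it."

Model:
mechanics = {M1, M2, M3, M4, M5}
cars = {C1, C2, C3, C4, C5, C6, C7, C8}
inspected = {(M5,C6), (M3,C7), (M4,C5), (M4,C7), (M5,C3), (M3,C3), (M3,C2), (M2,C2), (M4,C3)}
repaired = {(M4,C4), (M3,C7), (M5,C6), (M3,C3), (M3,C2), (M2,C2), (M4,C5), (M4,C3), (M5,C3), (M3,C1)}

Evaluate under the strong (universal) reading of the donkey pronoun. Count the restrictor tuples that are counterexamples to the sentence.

1

"it" takes "a car" as antecedent — a donkey pronoun bound across the clause boundary.
Strong reading: for every (m,c) with inspected(m,c), repaired(m,c).
Restrictor pairs: (M2,C2) ✓  (M3,C2) ✓  (M3,C3) ✓  (M3,C7) ✓  (M4,C3) ✓  (M4,C5) ✓  (M4,C7) ✗  (M5,C3) ✓  (M5,C6) ✓
Counterexamples (restrictor pairs failing the scope): 1.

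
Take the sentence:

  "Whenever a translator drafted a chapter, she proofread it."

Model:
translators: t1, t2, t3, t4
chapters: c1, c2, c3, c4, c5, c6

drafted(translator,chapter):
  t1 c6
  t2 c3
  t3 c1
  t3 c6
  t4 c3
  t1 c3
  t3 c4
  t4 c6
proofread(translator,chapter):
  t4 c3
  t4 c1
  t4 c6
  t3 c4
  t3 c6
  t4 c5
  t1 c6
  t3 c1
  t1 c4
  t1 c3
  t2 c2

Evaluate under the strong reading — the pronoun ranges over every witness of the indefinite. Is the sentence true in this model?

False

"it" takes "a chapter" as antecedent — a donkey pronoun bound across the clause boundary.
Strong reading: for every (t,c) with drafted(t,c), proofread(t,c).
Restrictor pairs: (t1,c3) ✓  (t1,c6) ✓  (t2,c3) ✗  (t3,c1) ✓  (t3,c4) ✓  (t3,c6) ✓  (t4,c3) ✓  (t4,c6) ✓
Counterexample: (t2,c3) is in drafted but fails the scope.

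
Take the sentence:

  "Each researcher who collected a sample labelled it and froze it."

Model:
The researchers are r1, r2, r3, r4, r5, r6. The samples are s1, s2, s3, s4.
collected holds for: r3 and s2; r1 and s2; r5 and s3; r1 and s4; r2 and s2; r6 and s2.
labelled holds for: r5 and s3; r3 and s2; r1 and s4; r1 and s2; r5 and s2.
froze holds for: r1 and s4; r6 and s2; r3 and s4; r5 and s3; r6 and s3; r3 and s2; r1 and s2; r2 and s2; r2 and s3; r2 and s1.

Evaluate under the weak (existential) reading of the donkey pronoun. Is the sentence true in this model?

"it" takes "a sample" as antecedent — a donkey pronoun bound across the clause boundary.
Weak reading: every researcher r with some collected-sample has at least one collected-sample s such that labelled(r,s) ∧ froze(r,s).
Per researcher: r1:✓  r2:✗  r3:✓  r5:✓  r6:✗
r2 has no witness among its collected-samples.

False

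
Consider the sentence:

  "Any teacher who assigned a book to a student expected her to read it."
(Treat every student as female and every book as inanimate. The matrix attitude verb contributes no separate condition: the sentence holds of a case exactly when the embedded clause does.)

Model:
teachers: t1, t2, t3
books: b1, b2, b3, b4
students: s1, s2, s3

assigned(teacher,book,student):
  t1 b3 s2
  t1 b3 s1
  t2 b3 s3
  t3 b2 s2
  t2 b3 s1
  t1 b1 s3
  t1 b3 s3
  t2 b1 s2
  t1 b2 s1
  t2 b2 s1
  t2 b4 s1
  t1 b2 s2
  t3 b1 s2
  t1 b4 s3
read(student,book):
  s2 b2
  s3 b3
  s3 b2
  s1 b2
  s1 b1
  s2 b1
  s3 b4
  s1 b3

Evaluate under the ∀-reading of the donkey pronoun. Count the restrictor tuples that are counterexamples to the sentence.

3

"her" takes "a student" as antecedent and "it" takes "a book"; both are donkey pronouns co-varying with the restrictor.
Strong reading: for every (t,b,s) with assigned(t,b,s), read(s,b).
Restrictor triples: (t1,b1,s3)→read(s3,b1) ✗  (t1,b2,s1)→read(s1,b2) ✓  (t1,b2,s2)→read(s2,b2) ✓  (t1,b3,s1)→read(s1,b3) ✓  (t1,b3,s2)→read(s2,b3) ✗  (t1,b3,s3)→read(s3,b3) ✓  (t1,b4,s3)→read(s3,b4) ✓  (t2,b1,s2)→read(s2,b1) ✓  (t2,b2,s1)→read(s1,b2) ✓  (t2,b3,s1)→read(s1,b3) ✓  (t2,b3,s3)→read(s3,b3) ✓  (t2,b4,s1)→read(s1,b4) ✗  (t3,b1,s2)→read(s2,b1) ✓  (t3,b2,s2)→read(s2,b2) ✓
Counterexamples (restrictor triples failing the scope): 3.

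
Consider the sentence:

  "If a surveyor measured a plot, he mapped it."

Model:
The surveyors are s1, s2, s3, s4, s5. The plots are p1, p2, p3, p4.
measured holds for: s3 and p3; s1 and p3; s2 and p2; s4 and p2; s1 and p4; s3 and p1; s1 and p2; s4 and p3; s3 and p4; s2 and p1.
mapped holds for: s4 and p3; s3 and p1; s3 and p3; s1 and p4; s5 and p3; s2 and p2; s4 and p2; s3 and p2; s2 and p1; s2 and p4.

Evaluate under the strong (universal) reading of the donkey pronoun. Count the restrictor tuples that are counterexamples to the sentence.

"it" takes "a plot" as antecedent — a donkey pronoun bound across the clause boundary.
Strong reading: for every (s,p) with measured(s,p), mapped(s,p).
Restrictor pairs: (s1,p2) ✗  (s1,p3) ✗  (s1,p4) ✓  (s2,p1) ✓  (s2,p2) ✓  (s3,p1) ✓  (s3,p3) ✓  (s3,p4) ✗  (s4,p2) ✓  (s4,p3) ✓
Counterexamples (restrictor pairs failing the scope): 3.

3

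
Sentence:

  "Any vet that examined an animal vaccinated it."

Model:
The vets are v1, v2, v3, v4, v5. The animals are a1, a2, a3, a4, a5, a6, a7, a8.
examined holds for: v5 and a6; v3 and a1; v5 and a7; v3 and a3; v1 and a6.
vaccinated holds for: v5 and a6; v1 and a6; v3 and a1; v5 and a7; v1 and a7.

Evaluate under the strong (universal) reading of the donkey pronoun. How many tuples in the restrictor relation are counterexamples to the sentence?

"it" takes "an animal" as antecedent — a donkey pronoun bound across the clause boundary.
Strong reading: for every (v,a) with examined(v,a), vaccinated(v,a).
Restrictor pairs: (v1,a6) ✓  (v3,a1) ✓  (v3,a3) ✗  (v5,a6) ✓  (v5,a7) ✓
Counterexamples (restrictor pairs failing the scope): 1.

1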